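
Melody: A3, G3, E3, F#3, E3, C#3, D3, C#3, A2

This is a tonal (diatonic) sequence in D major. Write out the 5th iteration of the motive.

With a 3-note motive the entries are A3, F#3, D3, each down a 3rd from the previous.
Continuing the starts: B2 → G2.
Statement 5 starts on G2 and keeps the same diatonic contour: G2 F#2 D2.

G2 F#2 D2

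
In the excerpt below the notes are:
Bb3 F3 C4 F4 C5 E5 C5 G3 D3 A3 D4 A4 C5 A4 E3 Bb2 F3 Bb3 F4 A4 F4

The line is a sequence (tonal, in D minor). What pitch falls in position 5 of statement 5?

Bb3

Grouping in 7s, the 5th note of each cell is C5, A4, F4.
Carrying that down a 3rd forward: D4 → Bb3.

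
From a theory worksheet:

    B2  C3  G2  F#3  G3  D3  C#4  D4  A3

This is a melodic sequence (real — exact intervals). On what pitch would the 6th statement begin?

Taking 3-note groups, the heads are B2, F#3, C#4: the pattern moves up a 5th.
Continuing: G#4 → D#5 → A#5. Statement 6 starts on A#5.

A#5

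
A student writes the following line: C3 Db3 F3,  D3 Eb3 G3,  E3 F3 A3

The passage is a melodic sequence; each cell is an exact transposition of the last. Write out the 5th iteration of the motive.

G#3 A3 C#4

Taking 3-note groups, the heads are C3, D3, E3: the pattern moves up a 2nd.
Continuing the starts: F#3 → G#3.
So cell 5 is G#3 A3 C#4.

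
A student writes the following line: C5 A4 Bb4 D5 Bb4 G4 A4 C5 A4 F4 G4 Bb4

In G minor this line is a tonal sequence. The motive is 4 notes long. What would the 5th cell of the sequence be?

Taking 4-note groups, the heads are C5, Bb4, A4: the pattern moves down a 2nd.
Carrying on: G4 → F4.
So cell 5 is F4 D4 Eb4 G4.

F4 D4 Eb4 G4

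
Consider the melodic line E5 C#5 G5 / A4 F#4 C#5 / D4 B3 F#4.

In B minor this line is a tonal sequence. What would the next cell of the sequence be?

G3 E3 B3

With a 3-note motive the entries are E5, A4, D4, each down a 5th from the previous.
From G3 the diatonic shape gives G3 E3 B3.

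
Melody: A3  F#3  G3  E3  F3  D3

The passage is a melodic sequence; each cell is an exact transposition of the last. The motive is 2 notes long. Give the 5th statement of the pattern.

The 2-note cells begin on A3, G3, F3 — each down a 2nd from the last.
Carrying on: Eb3 → Db3.
Statement 5 starts on Db3 and keeps the same exact contour: Db3 Bb2.

Db3 Bb2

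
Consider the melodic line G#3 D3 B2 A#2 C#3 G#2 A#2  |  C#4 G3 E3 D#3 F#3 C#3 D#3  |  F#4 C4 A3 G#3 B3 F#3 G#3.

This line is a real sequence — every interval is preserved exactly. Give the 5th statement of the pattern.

Taking 7-note groups, the heads are G#3, C#4, F#4: the pattern moves up a 4th.
Continuing the starts: B4 → E5.
So cell 5 is E5 Bb4 G4 F#4 A4 E4 F#4.

E5 Bb4 G4 F#4 A4 E4 F#4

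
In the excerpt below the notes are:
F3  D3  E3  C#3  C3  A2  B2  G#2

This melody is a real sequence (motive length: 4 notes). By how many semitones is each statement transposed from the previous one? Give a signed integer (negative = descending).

Taking 4-note groups, the heads are F3, C3: the pattern moves down a 4th.
F3 to C3 spans -5 semitones.

-5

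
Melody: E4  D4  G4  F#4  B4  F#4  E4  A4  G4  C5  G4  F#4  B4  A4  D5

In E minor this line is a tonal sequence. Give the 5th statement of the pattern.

Unit = 5 notes; the statements start on E4, F#4, G4, moving up a 2nd each time.
Carrying on: A4 → B4.
Statement 5 starts on B4 and keeps the same diatonic contour: B4 A4 D5 C5 F#5.

B4 A4 D5 C5 F#5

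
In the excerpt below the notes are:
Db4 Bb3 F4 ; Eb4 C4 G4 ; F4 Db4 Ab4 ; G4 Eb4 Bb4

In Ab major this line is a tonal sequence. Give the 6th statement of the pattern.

With a 3-note motive the entries are Db4, Eb4, F4, G4, each up a 2nd from the previous.
Carrying on: Ab4 → Bb4.
From Bb4 the diatonic shape gives Bb4 G4 Db5.

Bb4 G4 Db5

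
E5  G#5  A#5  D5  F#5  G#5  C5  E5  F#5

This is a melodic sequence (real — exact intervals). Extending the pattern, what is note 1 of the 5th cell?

Ab4

With 3-note cells, note 1 of each statement runs E5, D5, C5.
Each moves down a 2nd. Continuing: Bb4 → Ab4.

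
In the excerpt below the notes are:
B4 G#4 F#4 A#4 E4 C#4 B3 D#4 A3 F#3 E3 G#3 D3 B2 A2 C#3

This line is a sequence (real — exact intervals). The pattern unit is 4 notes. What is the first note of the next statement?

The 4-note cells begin on B4, E4, A3, D3 — each down a 5th from the last.
One more step down a 5th gives G2.

G2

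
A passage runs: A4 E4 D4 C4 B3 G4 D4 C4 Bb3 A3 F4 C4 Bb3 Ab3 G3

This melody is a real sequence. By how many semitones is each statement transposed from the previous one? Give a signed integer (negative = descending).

-2

Taking 5-note groups, the heads are A4, G4, F4: the pattern moves down a 2nd.
A4→G4 is 67 − 69 = -2 semitones.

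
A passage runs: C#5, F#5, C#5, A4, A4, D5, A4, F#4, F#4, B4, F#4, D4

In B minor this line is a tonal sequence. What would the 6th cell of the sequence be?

Unit = 4 notes; the statements start on C#5, A4, F#4, moving down a 3rd each time.
Continuing the starts: D4 → B3 → G3.
So cell 6 is G3 C#4 G3 E3.

G3 C#4 G3 E3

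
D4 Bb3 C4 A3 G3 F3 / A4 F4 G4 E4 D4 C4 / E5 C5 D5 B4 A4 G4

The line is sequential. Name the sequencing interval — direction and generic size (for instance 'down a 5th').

Taking 6-note groups, the heads are D4, A4, E5: the pattern moves up a 5th.
D4 to A4 is up a 5th.

up a 5th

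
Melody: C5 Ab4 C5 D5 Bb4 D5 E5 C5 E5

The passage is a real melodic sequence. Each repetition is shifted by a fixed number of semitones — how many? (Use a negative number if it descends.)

With a 3-note motive the entries are C5, D5, E5, each up a 2nd from the previous.
C5→D5 is 74 − 72 = 2 semitones.

2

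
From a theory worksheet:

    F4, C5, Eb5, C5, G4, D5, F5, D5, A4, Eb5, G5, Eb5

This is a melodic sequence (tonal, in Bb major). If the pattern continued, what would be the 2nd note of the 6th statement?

A5

The unit is 4 notes. Position-2 pitches of the 3 shown cells: C5, D5, Eb5.
Carrying that up a 2nd forward: F5 → G5 → A5.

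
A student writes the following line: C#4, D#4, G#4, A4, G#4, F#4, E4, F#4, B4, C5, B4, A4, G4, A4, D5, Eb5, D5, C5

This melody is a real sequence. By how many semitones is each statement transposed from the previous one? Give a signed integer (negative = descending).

3

With a 6-note motive the entries are C#4, E4, G4, each up a 3rd from the previous.
Counting half-steps from C#4 to E4: 3.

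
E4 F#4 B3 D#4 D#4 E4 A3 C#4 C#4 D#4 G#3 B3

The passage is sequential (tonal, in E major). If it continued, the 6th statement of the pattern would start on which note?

Taking 4-note groups, the heads are E4, D#4, C#4: the pattern moves down a 2nd.
Continuing: B3 → A3 → G#3. Statement 6 starts on G#3.

G#3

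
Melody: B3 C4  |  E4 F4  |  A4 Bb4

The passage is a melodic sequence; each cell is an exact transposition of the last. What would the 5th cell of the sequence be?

G5 Ab5

Taking 2-note groups, the heads are B3, E4, A4: the pattern moves up a 4th.
Continuing the starts: D5 → G5.
From G5 the exact shape gives G5 Ab5.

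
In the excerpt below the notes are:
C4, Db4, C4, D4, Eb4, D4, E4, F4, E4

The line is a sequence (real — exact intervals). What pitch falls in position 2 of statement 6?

The unit is 3 notes. Position-2 pitches of the 3 shown cells: Db4, Eb4, F4.
Carrying that up a 2nd forward: G4 → A4 → B4.

B4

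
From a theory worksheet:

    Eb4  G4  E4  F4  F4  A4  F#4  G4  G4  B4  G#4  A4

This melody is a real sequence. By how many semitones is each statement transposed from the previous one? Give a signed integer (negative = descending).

The 4-note cells begin on Eb4, F4, G4 — each up a 2nd from the last.
Counting half-steps from Eb4 to F4: 2.

2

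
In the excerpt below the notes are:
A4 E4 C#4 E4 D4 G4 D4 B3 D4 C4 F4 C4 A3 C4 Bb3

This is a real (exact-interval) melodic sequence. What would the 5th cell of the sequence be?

Taking 5-note groups, the heads are A4, G4, F4: the pattern moves down a 2nd.
Carrying on: Eb4 → Db4.
Statement 5 starts on Db4 and keeps the same exact contour: Db4 Ab3 F3 Ab3 Gb3.

Db4 Ab3 F3 Ab3 Gb3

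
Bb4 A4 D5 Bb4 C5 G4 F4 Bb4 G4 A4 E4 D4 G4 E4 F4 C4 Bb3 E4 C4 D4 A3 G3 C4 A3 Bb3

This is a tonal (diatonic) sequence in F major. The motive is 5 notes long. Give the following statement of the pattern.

F3 E3 A3 F3 G3

The 5-note cells begin on Bb4, G4, E4, C4, A3 — each down a 3rd from the last.
Statement 6 starts on F3 and keeps the same diatonic contour: F3 E3 A3 F3 G3.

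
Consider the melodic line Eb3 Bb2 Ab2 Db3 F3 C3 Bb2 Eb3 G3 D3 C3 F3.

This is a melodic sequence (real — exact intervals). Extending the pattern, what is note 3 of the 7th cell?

With 4-note cells, note 3 of each statement runs Ab2, Bb2, C3.
Each moves up a 2nd. Continuing: D3 → E3 → F#3 → G#3.

G#3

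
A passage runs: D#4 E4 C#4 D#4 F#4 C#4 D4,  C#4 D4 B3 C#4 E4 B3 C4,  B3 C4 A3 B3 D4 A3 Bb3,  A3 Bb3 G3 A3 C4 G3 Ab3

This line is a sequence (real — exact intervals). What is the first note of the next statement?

G3

With a 7-note motive the entries are D#4, C#4, B3, A3, each down a 2nd from the previous.
The next head, down a 2nd from A3, is G3.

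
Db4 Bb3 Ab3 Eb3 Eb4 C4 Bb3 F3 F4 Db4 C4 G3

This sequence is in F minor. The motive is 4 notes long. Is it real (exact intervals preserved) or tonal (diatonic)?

tonal

Every note is diatonic to F minor.
Cell 1 has -3 semitones from note 1 to 2, but cell 3 has -4 — the interval quality changes while the contour stays the same, which is the hallmark of a tonal sequence.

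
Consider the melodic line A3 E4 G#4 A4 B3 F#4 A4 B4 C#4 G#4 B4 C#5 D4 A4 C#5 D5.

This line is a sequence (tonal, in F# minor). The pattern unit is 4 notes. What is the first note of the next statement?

Taking 4-note groups, the heads are A3, B3, C#4, D4: the pattern moves up a 2nd.
The next head, up a 2nd from D4, is E4.

E4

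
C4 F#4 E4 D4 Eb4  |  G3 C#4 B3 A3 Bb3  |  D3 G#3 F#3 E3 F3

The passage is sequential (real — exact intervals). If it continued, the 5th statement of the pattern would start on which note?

E2

With a 5-note motive the entries are C4, G3, D3, each down a 4th from the previous.
Extending the heads down a 4th: A2 → E2.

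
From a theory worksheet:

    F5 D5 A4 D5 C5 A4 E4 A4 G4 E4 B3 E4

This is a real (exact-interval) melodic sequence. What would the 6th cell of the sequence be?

With a 4-note motive the entries are F5, C5, G4, each down a 4th from the previous.
Extending down a 4th: D4 → A3 → E3.
So cell 6 is E3 C#3 G#2 C#3.

E3 C#3 G#2 C#3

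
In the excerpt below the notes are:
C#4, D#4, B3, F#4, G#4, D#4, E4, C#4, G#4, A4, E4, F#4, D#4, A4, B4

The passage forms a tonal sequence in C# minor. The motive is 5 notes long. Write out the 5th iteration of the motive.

G#4 A4 F#4 C#5 D#5

Taking 5-note groups, the heads are C#4, D#4, E4: the pattern moves up a 2nd.
Continuing the starts: F#4 → G#4.
Statement 5 starts on G#4 and keeps the same diatonic contour: G#4 A4 F#4 C#5 D#5.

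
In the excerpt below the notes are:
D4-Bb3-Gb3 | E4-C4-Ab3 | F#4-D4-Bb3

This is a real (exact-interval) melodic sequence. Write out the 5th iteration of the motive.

Unit = 3 notes; the statements start on D4, E4, F#4, moving up a 2nd each time.
Carrying on: G#4 → A#4.
Statement 5 starts on A#4 and keeps the same exact contour: A#4 F#4 D4.

A#4 F#4 D4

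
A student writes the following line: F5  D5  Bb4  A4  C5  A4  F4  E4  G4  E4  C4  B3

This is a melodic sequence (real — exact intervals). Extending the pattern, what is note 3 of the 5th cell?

D3

The unit is 4 notes. Position-3 pitches of the 3 shown cells: Bb4, F4, C4.
Each moves down a 4th. Continuing: G3 → D3.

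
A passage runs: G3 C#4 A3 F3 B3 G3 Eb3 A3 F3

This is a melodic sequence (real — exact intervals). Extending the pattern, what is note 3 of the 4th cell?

The unit is 3 notes. Position-3 pitches of the 3 shown cells: A3, G3, F3.
From F3, down a 2nd gives Eb3.

Eb3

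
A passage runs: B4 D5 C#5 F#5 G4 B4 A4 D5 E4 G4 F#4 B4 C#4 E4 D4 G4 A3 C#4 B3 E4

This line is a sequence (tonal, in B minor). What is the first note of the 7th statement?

D3

Taking 4-note groups, the heads are B4, G4, E4, C#4, A3: the pattern moves down a 3rd.
Continuing: F#3 → D3. Statement 7 starts on D3.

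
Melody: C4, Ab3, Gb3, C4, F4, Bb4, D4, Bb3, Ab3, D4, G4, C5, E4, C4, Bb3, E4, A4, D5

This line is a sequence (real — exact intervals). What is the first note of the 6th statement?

A#4

The 6-note cells begin on C4, D4, E4 — each up a 2nd from the last.
Extending the heads up a 2nd: F#4 → G#4 → A#4.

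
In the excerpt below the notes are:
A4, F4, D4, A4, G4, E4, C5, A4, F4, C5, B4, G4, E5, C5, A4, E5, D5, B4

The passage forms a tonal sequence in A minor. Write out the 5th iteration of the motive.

The 6-note cells begin on A4, C5, E5 — each up a 3rd from the last.
Extending up a 3rd: G5 → B5.
From B5 the diatonic shape gives B5 G5 E5 B5 A5 F5.

B5 G5 E5 B5 A5 F5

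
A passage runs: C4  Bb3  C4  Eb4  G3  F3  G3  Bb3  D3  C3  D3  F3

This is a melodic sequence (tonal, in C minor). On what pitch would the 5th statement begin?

Eb2

Taking 4-note groups, the heads are C4, G3, D3: the pattern moves down a 4th.
Continuing: Ab2 → Eb2. Statement 5 starts on Eb2.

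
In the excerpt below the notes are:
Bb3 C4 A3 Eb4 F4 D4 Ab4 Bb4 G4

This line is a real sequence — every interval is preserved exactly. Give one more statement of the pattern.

The 3-note cells begin on Bb3, Eb4, Ab4 — each up a 4th from the last.
So cell 4 is Db5 Eb5 C5.

Db5 Eb5 C5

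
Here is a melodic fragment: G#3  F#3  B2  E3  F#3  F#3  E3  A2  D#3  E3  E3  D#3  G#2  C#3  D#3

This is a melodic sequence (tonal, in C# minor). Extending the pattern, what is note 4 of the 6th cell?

Grouping in 5s, the 4th note of each cell is E3, D#3, C#3.
Carrying that down a 2nd forward: B2 → A2 → G#2.

G#2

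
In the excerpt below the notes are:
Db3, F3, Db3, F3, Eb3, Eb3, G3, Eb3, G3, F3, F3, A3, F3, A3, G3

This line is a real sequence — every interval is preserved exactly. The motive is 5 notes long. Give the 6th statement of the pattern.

B3 D#4 B3 D#4 C#4

With a 5-note motive the entries are Db3, Eb3, F3, each up a 2nd from the previous.
Extending up a 2nd: G3 → A3 → B3.
Statement 6 starts on B3 and keeps the same exact contour: B3 D#4 B3 D#4 C#4.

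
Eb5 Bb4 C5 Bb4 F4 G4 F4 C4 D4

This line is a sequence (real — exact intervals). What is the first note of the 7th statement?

The 3-note cells begin on Eb5, Bb4, F4 — each down a 4th from the last.
Extending the heads down a 4th: C4 → G3 → D3 → A2.

A2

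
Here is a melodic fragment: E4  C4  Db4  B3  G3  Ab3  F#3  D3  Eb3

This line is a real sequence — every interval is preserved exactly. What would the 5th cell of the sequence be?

Unit = 3 notes; the statements start on E4, B3, F#3, moving down a 4th each time.
Extending down a 4th: C#3 → G#2.
From G#2 the exact shape gives G#2 E2 F2.

G#2 E2 F2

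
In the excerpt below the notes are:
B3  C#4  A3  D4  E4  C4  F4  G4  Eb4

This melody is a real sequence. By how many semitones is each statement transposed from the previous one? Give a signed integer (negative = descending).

3

Unit = 3 notes; the statements start on B3, D4, F4, moving up a 3rd each time.
B3→D4 is 62 − 59 = 3 semitones.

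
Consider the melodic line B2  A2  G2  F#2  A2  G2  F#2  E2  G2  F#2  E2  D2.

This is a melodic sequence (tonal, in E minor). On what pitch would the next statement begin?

Taking 4-note groups, the heads are B2, A2, G2: the pattern moves down a 2nd.
The next head, down a 2nd from G2, is F#2.

F#2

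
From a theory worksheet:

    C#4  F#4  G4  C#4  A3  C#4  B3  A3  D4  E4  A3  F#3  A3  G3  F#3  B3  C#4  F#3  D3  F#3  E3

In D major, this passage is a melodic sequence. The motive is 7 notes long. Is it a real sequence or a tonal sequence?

Every note is diatonic to D major.
Cell 1 has +1 semitones from note 2 to 3, but cell 2 has +2 — the interval quality changes while the contour stays the same, which is the hallmark of a tonal sequence.

tonal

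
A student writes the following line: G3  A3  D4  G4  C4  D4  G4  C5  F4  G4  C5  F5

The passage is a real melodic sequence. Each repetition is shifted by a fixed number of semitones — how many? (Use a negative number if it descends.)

Unit = 4 notes; the statements start on G3, C4, F4, moving up a 4th each time.
G3 to C4 spans +5 semitones.

5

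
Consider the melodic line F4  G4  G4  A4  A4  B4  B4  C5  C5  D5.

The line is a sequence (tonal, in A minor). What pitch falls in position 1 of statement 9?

Grouping in 2s, the 1st note of each cell is F4, G4, A4, B4, C5.
Extending up a 2nd: D5 → E5 → F5 → G5.

G5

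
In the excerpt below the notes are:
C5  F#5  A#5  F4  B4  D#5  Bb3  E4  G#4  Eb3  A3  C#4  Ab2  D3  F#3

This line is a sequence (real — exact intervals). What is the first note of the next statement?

The 3-note cells begin on C5, F4, Bb3, Eb3, Ab2 — each down a 5th from the last.
One more step down a 5th gives Db2.

Db2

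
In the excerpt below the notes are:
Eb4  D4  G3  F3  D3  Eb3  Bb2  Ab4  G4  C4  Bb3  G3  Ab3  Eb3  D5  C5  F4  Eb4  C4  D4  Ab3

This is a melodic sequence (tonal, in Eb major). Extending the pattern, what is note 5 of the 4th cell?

The unit is 7 notes. Position-5 pitches of the 3 shown cells: D3, G3, C4.
From C4, up a 4th gives F4.

F4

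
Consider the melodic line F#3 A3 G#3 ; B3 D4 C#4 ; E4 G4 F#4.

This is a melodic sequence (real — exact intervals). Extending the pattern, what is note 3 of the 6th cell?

A5

The unit is 3 notes. Position-3 pitches of the 3 shown cells: G#3, C#4, F#4.
Carrying that up a 4th forward: B4 → E5 → A5.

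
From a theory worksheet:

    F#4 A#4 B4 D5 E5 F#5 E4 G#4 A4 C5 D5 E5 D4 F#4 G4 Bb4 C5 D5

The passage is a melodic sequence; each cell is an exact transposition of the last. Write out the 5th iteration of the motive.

Unit = 6 notes; the statements start on F#4, E4, D4, moving down a 2nd each time.
Extending down a 2nd: C4 → Bb3.
From Bb3 the exact shape gives Bb3 D4 Eb4 Gb4 Ab4 Bb4.

Bb3 D4 Eb4 Gb4 Ab4 Bb4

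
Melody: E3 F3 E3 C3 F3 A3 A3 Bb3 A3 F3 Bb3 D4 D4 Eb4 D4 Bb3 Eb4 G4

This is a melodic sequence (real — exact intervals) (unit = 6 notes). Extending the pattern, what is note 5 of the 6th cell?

Gb5

Grouping in 6s, the 5th note of each cell is F3, Bb3, Eb4.
Extending up a 4th: Ab4 → Db5 → Gb5.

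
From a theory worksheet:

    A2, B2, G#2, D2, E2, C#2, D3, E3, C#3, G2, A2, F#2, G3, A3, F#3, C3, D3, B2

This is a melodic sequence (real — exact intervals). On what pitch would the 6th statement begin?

Unit = 6 notes; the statements start on A2, D3, G3, moving up a 4th each time.
Continuing: C4 → F4 → Bb4. Statement 6 starts on Bb4.

Bb4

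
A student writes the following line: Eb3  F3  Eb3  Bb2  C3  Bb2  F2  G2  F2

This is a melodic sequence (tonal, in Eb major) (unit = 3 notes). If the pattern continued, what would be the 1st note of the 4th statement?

With 3-note cells, note 1 of each statement runs Eb3, Bb2, F2.
One more down a 4th gives C2.

C2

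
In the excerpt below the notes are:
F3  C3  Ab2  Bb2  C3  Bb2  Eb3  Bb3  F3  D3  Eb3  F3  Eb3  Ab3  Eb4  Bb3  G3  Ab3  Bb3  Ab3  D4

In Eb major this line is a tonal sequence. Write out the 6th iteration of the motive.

Unit = 7 notes; the statements start on F3, Bb3, Eb4, moving up a 4th each time.
Continuing the starts: Ab4 → D5 → G5.
Statement 6 starts on G5 and keeps the same diatonic contour: G5 D5 Bb4 C5 D5 C5 F5.

G5 D5 Bb4 C5 D5 C5 F5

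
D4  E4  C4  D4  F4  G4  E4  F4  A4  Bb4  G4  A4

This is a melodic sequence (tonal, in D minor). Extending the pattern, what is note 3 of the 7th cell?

A5

The unit is 4 notes. Position-3 pitches of the 3 shown cells: C4, E4, G4.
Carrying that up a 3rd forward: Bb4 → D5 → F5 → A5.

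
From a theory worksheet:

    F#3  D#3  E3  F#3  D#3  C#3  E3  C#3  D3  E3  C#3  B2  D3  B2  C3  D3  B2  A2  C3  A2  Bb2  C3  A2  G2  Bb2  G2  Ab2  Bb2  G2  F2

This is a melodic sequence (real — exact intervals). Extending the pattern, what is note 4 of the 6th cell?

Ab2

Grouping in 6s, the 4th note of each cell is F#3, E3, D3, C3, Bb2.
One more down a 2nd gives Ab2.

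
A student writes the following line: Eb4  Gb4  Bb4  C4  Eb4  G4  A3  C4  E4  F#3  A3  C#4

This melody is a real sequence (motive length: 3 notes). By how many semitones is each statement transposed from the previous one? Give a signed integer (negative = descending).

Taking 3-note groups, the heads are Eb4, C4, A3, F#3: the pattern moves down a 3rd.
Eb4 to C4 spans -3 semitones.

-3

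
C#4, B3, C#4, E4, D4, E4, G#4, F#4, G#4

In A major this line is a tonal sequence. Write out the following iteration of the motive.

With a 3-note motive the entries are C#4, E4, G#4, each up a 3rd from the previous.
So cell 4 is B4 A4 B4.

B4 A4 B4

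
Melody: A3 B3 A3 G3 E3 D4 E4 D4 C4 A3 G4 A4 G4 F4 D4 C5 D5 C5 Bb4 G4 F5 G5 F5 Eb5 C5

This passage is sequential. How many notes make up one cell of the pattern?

5

25 notes total. Splitting into 5 groups of 5:
A3 B3 A3 G3 E3 | D4 E4 D4 C4 A3 | G4 A4 G4 F4 D4 | C5 D5 C5 Bb4 G4 | F5 G5 F5 Eb5 C5
That's a consistent up a 4th shift per cell, and no other grouping gives one.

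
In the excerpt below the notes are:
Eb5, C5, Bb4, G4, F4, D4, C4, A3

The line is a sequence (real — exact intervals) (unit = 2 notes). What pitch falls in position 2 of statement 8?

C#2

The unit is 2 notes. Position-2 pitches of the 4 shown cells: C5, G4, D4, A3.
Carrying that down a 4th forward: E3 → B2 → F#2 → C#2.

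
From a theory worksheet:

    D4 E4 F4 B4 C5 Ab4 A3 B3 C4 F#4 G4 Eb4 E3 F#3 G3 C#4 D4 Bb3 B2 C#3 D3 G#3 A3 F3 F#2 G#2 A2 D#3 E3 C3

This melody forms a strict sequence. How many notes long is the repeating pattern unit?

There are 30 notes; a 6-note unit gives 5 cells:
D4 E4 F4 B4 C5 Ab4 | A3 B3 C4 F#4 G4 Eb4 | E3 F#3 G3 C#4 D4 Bb3 | B2 C#3 D3 G#3 A3 F3 | F#2 G#2 A2 D#3 E3 C3
Each cell is the previous one down a 4th — so the unit is 6 notes.

6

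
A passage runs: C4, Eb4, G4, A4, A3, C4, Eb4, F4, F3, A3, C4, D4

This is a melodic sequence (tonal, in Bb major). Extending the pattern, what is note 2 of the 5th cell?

D3

Grouping in 4s, the 2nd note of each cell is Eb4, C4, A3.
Carrying that down a 3rd forward: F3 → D3.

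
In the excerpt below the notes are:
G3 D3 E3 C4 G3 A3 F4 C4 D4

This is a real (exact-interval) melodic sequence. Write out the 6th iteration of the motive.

With a 3-note motive the entries are G3, C4, F4, each up a 4th from the previous.
Carrying on: Bb4 → Eb5 → Ab5.
From Ab5 the exact shape gives Ab5 Eb5 F5.

Ab5 Eb5 F5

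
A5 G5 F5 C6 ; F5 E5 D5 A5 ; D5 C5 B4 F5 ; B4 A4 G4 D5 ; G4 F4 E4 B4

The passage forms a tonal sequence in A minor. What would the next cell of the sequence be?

E4 D4 C4 G4

With a 4-note motive the entries are A5, F5, D5, B4, G4, each down a 3rd from the previous.
From E4 the diatonic shape gives E4 D4 C4 G4.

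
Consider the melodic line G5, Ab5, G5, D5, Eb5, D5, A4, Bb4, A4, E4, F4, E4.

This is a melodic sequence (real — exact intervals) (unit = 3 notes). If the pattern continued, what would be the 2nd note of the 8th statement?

A2

Grouping in 3s, the 2nd note of each cell is Ab5, Eb5, Bb4, F4.
Extending down a 4th: C4 → G3 → D3 → A2.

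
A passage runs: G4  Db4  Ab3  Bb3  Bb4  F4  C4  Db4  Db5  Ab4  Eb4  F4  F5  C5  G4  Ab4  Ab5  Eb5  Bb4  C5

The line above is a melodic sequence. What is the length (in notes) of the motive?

20 notes total. Splitting into 5 groups of 4:
G4 Db4 Ab3 Bb3 | Bb4 F4 C4 Db4 | Db5 Ab4 Eb4 F4 | F5 C5 G4 Ab4 | Ab5 Eb5 Bb4 C5
Every group is a transposition up a 3rd of the one before; no shorter unit works.

4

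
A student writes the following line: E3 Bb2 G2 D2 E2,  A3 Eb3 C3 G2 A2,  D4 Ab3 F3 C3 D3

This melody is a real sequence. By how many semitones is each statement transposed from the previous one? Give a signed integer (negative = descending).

5

Unit = 5 notes; the statements start on E3, A3, D4, moving up a 4th each time.
Counting half-steps from E3 to A3: 5.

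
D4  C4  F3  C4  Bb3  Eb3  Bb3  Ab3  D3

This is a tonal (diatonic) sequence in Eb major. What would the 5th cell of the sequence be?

G3 F3 Bb2

Unit = 3 notes; the statements start on D4, C4, Bb3, moving down a 2nd each time.
Extending down a 2nd: Ab3 → G3.
Statement 5 starts on G3 and keeps the same diatonic contour: G3 F3 Bb2.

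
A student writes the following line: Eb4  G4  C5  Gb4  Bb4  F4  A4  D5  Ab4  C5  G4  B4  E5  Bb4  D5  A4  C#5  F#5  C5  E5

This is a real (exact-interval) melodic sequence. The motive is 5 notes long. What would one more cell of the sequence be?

The 5-note cells begin on Eb4, F4, G4, A4 — each up a 2nd from the last.
From B4 the exact shape gives B4 D#5 G#5 D5 F#5.

B4 D#5 G#5 D5 F#5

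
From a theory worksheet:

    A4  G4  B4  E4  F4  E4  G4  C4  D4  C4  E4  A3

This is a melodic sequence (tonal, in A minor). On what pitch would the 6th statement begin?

E3

Taking 4-note groups, the heads are A4, F4, D4: the pattern moves down a 3rd.
Continuing: B3 → G3 → E3. Statement 6 starts on E3.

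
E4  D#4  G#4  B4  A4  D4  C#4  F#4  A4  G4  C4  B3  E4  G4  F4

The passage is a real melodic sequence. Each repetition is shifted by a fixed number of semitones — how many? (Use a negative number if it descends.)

The 5-note cells begin on E4, D4, C4 — each down a 2nd from the last.
E4 to D4 spans -2 semitones.

-2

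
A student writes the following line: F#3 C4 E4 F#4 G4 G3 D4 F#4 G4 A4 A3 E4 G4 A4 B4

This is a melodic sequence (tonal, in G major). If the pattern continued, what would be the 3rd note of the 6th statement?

C5

With 5-note cells, note 3 of each statement runs E4, F#4, G4.
Carrying that up a 2nd forward: A4 → B4 → C5.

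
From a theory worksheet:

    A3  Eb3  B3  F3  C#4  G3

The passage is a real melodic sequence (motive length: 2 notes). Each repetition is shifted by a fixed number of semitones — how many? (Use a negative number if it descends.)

2

Taking 2-note groups, the heads are A3, B3, C#4: the pattern moves up a 2nd.
A3 to B3 spans +2 semitones.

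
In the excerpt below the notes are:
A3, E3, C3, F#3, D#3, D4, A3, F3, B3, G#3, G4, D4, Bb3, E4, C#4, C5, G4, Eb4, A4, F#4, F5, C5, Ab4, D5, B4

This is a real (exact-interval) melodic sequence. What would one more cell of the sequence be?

Taking 5-note groups, the heads are A3, D4, G4, C5, F5: the pattern moves up a 4th.
So cell 6 is Bb5 F5 Db5 G5 E5.

Bb5 F5 Db5 G5 E5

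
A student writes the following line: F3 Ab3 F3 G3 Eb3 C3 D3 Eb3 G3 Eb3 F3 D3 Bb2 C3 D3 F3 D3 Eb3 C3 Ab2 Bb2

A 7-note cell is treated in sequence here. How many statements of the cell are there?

21 notes in groups of 7 gives 21/7 = 3 statements.
Starts: F3, Eb3, D3 — each down a 2nd.

3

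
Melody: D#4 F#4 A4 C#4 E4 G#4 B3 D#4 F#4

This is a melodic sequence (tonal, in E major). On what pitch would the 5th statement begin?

G#3

With a 3-note motive the entries are D#4, C#4, B3, each down a 2nd from the previous.
Extending the heads down a 2nd: A3 → G#3.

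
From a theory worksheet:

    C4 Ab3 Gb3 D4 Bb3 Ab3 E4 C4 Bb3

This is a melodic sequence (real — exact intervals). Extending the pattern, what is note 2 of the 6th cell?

F#4

Grouping in 3s, the 2nd note of each cell is Ab3, Bb3, C4.
Carrying that up a 2nd forward: D4 → E4 → F#4.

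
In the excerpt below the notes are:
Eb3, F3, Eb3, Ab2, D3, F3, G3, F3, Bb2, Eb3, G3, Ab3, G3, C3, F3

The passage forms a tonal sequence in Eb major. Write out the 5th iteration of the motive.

The 5-note cells begin on Eb3, F3, G3 — each up a 2nd from the last.
Carrying on: Ab3 → Bb3.
Statement 5 starts on Bb3 and keeps the same diatonic contour: Bb3 C4 Bb3 Eb3 Ab3.

Bb3 C4 Bb3 Eb3 Ab3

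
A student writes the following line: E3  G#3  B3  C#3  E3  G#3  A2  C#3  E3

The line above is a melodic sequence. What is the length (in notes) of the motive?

3

Try groups of 3 (3 cells in 9 notes):
E3 G#3 B3 | C#3 E3 G#3 | A2 C#3 E3
Each cell is the previous one down a 3rd — so the unit is 3 notes.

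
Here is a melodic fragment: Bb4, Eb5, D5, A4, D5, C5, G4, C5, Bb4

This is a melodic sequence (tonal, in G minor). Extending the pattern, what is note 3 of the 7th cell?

Eb4

Grouping in 3s, the 3rd note of each cell is D5, C5, Bb4.
Each moves down a 2nd. Continuing: A4 → G4 → F4 → Eb4.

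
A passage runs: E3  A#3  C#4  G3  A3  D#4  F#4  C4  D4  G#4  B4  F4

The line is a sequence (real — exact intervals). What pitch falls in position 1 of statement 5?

The unit is 4 notes. Position-1 pitches of the 3 shown cells: E3, A3, D4.
Extending up a 4th: G4 → C5.

C5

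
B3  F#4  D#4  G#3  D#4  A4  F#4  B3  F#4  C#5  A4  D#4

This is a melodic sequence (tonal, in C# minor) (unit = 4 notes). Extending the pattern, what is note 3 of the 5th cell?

Grouping in 4s, the 3rd note of each cell is D#4, F#4, A4.
Carrying that up a 3rd forward: C#5 → E5.

E5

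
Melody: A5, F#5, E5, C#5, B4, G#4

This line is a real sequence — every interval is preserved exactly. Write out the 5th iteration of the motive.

C#4 A#3

Unit = 2 notes; the statements start on A5, E5, B4, moving down a 4th each time.
Carrying on: F#4 → C#4.
So cell 5 is C#4 A#3.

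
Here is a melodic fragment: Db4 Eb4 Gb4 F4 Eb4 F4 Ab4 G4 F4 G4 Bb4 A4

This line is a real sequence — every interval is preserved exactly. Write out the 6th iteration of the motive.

B4 C#5 E5 D#5

With a 4-note motive the entries are Db4, Eb4, F4, each up a 2nd from the previous.
Continuing the starts: G4 → A4 → B4.
From B4 the exact shape gives B4 C#5 E5 D#5.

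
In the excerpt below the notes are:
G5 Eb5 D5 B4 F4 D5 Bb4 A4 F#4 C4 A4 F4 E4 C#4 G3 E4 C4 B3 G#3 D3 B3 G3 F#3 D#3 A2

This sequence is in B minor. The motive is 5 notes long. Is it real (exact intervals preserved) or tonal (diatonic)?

Each cell has the same semitone pattern (-4, -1, -3, -6) — intervals are preserved exactly.
And Eb5 lies outside B minor, so the sequence is real rather than tonal.

real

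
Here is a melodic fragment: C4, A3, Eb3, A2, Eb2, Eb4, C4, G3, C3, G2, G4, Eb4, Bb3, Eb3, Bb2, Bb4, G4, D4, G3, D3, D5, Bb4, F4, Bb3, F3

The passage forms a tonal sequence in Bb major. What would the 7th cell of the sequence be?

A5 F5 C5 F4 C4

Unit = 5 notes; the statements start on C4, Eb4, G4, Bb4, D5, moving up a 3rd each time.
Continuing the starts: F5 → A5.
From A5 the diatonic shape gives A5 F5 C5 F4 C4.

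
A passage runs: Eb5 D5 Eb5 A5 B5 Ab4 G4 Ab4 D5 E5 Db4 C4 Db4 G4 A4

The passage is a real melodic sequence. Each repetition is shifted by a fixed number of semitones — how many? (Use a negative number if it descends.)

-7

Taking 5-note groups, the heads are Eb5, Ab4, Db4: the pattern moves down a 5th.
Eb5→Ab4 is 68 − 75 = -7 semitones.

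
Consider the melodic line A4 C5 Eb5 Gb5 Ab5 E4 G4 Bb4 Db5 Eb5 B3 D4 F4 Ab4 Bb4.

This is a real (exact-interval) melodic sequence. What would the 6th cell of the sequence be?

G#2 B2 D3 F3 G3

Taking 5-note groups, the heads are A4, E4, B3: the pattern moves down a 4th.
Carrying on: F#3 → C#3 → G#2.
Statement 6 starts on G#2 and keeps the same exact contour: G#2 B2 D3 F3 G3.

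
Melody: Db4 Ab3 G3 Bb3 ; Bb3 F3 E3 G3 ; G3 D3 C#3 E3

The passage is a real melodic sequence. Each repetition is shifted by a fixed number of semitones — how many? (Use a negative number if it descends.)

-3

Unit = 4 notes; the statements start on Db4, Bb3, G3, moving down a 3rd each time.
Db4→Bb3 is 58 − 61 = -3 semitones.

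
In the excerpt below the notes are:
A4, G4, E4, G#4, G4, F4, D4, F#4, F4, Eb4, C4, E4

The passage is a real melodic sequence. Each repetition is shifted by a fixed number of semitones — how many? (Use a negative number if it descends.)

-2

Taking 4-note groups, the heads are A4, G4, F4: the pattern moves down a 2nd.
A4→G4 is 67 − 69 = -2 semitones.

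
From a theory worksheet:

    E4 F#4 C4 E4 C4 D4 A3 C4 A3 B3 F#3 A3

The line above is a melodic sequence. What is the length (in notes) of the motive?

4

Try groups of 4 (3 cells in 12 notes):
E4 F#4 C4 E4 | C4 D4 A3 C4 | A3 B3 F#3 A3
Each cell is the previous one down a 3rd — so the unit is 4 notes.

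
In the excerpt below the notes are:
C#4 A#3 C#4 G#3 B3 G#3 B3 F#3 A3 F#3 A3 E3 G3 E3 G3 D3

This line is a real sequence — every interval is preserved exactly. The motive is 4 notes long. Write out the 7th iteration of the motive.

Unit = 4 notes; the statements start on C#4, B3, A3, G3, moving down a 2nd each time.
Carrying on: F3 → Eb3 → Db3.
So cell 7 is Db3 Bb2 Db3 Ab2.

Db3 Bb2 Db3 Ab2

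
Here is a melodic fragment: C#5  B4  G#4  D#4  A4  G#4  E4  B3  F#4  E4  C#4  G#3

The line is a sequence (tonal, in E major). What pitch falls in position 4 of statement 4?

The unit is 4 notes. Position-4 pitches of the 3 shown cells: D#4, B3, G#3.
Each moves down a 3rd; the next is E3.

E3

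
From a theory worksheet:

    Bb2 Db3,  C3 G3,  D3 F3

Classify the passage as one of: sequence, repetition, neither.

neither

Note 2 of cell 2 is G3; if this were a sequence it would be Eb3. No unit length gives a consistent transposition pattern.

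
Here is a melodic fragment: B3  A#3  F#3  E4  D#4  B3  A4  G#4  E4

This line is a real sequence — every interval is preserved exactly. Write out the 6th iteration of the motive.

The 3-note cells begin on B3, E4, A4 — each up a 4th from the last.
Extending up a 4th: D5 → G5 → C6.
Statement 6 starts on C6 and keeps the same exact contour: C6 B5 G5.

C6 B5 G5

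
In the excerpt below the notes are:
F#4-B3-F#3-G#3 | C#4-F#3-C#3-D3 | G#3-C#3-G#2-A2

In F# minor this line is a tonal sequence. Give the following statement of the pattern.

D3 G#2 D2 E2

The 4-note cells begin on F#4, C#4, G#3 — each down a 4th from the last.
Statement 4 starts on D3 and keeps the same diatonic contour: D3 G#2 D2 E2.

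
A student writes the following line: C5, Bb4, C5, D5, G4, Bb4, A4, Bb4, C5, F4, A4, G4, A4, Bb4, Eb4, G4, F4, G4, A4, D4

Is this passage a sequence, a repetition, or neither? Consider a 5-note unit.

Each 5-note cell is the previous one transposed down a 2nd.

sequence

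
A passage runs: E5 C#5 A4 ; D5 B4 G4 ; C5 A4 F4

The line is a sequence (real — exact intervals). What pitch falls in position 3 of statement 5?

Db4

Grouping in 3s, the 3rd note of each cell is A4, G4, F4.
Carrying that down a 2nd forward: Eb4 → Db4.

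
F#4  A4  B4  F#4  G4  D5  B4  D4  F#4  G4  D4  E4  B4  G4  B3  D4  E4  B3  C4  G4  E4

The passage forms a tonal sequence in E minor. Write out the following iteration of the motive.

The 7-note cells begin on F#4, D4, B3 — each down a 3rd from the last.
Statement 4 starts on G3 and keeps the same diatonic contour: G3 B3 C4 G3 A3 E4 C4.

G3 B3 C4 G3 A3 E4 C4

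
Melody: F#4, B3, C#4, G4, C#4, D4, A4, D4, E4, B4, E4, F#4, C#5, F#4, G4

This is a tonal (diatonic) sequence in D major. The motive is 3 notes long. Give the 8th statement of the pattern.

The 3-note cells begin on F#4, G4, A4, B4, C#5 — each up a 2nd from the last.
Continuing the starts: D5 → E5 → F#5.
Statement 8 starts on F#5 and keeps the same diatonic contour: F#5 B4 C#5.

F#5 B4 C#5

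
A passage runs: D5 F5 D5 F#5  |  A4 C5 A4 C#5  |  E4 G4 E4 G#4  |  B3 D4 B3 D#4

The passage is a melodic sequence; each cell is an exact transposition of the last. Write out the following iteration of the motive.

F#3 A3 F#3 A#3

With a 4-note motive the entries are D5, A4, E4, B3, each down a 4th from the previous.
Statement 5 starts on F#3 and keeps the same exact contour: F#3 A3 F#3 A#3.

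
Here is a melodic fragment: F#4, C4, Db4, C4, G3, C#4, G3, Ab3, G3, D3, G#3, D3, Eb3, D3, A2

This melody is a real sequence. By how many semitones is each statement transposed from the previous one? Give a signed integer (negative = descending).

-5

With a 5-note motive the entries are F#4, C#4, G#3, each down a 4th from the previous.
F#4→C#4 is 61 − 66 = -5 semitones.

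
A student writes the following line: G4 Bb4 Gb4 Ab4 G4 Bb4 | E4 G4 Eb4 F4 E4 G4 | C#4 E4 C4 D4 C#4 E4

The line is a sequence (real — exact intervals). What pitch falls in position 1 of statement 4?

With 6-note cells, note 1 of each statement runs G4, E4, C#4.
One more down a 3rd gives A#3.

A#3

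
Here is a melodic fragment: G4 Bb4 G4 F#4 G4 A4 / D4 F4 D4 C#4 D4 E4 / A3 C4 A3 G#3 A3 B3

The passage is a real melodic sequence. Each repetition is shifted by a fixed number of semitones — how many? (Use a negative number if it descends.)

The 6-note cells begin on G4, D4, A3 — each down a 4th from the last.
G4→D4 is 62 − 67 = -5 semitones.

-5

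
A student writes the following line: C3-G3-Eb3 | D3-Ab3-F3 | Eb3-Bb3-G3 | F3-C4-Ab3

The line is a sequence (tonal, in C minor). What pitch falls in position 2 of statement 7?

With 3-note cells, note 2 of each statement runs G3, Ab3, Bb3, C4.
Extending up a 2nd: D4 → Eb4 → F4.

F4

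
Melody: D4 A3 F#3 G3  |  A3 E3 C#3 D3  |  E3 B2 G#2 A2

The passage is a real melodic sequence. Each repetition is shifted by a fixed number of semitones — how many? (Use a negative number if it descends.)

Taking 4-note groups, the heads are D4, A3, E3: the pattern moves down a 4th.
D4 to A3 spans -5 semitones.

-5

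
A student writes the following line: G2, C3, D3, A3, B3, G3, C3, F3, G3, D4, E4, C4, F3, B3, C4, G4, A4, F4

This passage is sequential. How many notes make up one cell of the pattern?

18 notes total. Splitting into 3 groups of 6:
G2 C3 D3 A3 B3 G3 | C3 F3 G3 D4 E4 C4 | F3 B3 C4 G4 A4 F4
Each cell is the previous one up a 4th — so the unit is 6 notes.

6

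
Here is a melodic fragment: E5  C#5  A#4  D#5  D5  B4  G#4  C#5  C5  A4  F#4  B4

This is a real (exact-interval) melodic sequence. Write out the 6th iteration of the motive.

Gb4 Eb4 C4 F4

With a 4-note motive the entries are E5, D5, C5, each down a 2nd from the previous.
Carrying on: Bb4 → Ab4 → Gb4.
From Gb4 the exact shape gives Gb4 Eb4 C4 F4.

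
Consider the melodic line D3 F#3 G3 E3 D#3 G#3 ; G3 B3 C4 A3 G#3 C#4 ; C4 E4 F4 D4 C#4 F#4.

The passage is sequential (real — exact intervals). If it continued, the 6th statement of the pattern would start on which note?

Eb5

The 6-note cells begin on D3, G3, C4 — each up a 4th from the last.
Continuing: F4 → Bb4 → Eb5. Statement 6 starts on Eb5.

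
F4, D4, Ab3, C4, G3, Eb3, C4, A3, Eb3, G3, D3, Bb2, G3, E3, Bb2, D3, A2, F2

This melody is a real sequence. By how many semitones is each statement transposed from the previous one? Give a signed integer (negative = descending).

The 6-note cells begin on F4, C4, G3 — each down a 4th from the last.
Counting half-steps from F4 to C4: -5.

-5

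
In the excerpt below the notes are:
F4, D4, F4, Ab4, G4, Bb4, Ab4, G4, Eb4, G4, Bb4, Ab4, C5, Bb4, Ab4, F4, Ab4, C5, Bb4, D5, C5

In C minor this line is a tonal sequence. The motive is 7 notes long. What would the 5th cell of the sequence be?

C5 Ab4 C5 Eb5 D5 F5 Eb5

With a 7-note motive the entries are F4, G4, Ab4, each up a 2nd from the previous.
Extending up a 2nd: Bb4 → C5.
Statement 5 starts on C5 and keeps the same diatonic contour: C5 Ab4 C5 Eb5 D5 F5 Eb5.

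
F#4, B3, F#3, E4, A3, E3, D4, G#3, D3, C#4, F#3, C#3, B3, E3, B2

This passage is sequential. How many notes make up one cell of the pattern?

15 notes total. Splitting into 5 groups of 3:
F#4 B3 F#3 | E4 A3 E3 | D4 G#3 D3 | C#4 F#3 C#3 | B3 E3 B2
Every group is a transposition down a 2nd of the one before; no shorter unit works.

3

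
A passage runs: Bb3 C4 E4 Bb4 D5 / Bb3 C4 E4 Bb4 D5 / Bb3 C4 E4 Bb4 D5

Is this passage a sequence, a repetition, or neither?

Each 5-note cell is identical (Bb3 C4 E4 Bb4 D5), restated at the same pitch.

repetition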